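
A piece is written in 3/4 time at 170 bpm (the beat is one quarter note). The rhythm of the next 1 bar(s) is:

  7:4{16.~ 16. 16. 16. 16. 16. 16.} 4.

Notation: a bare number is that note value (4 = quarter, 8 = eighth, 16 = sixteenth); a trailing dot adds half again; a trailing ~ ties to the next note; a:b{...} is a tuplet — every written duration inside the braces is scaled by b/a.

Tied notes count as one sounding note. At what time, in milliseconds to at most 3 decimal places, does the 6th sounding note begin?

1. 0.0ms @ 0 + 151.261ms (3/7)
2. 151.261ms @ 3/7 + 75.63ms (3/14)
3. 226.891ms @ 9/14 + 75.63ms (3/14)
4. 302.521ms @ 6/7 + 75.63ms (3/14)
5. 378.151ms @ 15/14 + 75.63ms (3/14)
6. 453.782ms @ 9/7 + 75.63ms (3/14)
7. 529.412ms @ 3/2 + 529.412ms (3/2)

note 6 onset = 9/7b = 453.782ms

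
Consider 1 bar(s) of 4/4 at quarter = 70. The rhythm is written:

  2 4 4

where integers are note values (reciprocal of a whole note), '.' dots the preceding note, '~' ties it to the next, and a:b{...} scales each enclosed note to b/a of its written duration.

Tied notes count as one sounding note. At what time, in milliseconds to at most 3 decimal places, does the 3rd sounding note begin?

1. 0.0ms @ 0 + 1714.286ms (2)
2. 1714.286ms @ 2 + 857.143ms (1)
3. 2571.429ms @ 3 + 857.143ms (1)

note 3 onset = 3b = 2571.429ms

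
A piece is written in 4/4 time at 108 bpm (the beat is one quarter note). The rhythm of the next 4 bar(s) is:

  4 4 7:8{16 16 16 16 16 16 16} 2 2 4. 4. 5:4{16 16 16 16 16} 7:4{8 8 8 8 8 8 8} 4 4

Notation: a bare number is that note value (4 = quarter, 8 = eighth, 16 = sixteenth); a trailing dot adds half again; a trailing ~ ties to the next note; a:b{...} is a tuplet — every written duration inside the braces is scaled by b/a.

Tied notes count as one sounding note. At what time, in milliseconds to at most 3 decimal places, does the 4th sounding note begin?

note 4 onset = 16/7b = 1269.841ms

1. 0.0ms @ 0 + 555.556ms (1)
2. 555.556ms @ 1 + 555.556ms (1)
3. 1111.111ms @ 2 + 158.73ms (2/7)
4. 1269.841ms @ 16/7 + 158.73ms (2/7)
5. 1428.571ms @ 18/7 + 158.73ms (2/7)
6. 1587.302ms @ 20/7 + 158.73ms (2/7)
7. 1746.032ms @ 22/7 + 158.73ms (2/7)
8. 1904.762ms @ 24/7 + 158.73ms (2/7)
9. 2063.492ms @ 26/7 + 158.73ms (2/7)
10. 2222.222ms @ 4 + 1111.111ms (2)
11. 3333.333ms @ 6 + 1111.111ms (2)
12. 4444.444ms @ 8 + 833.333ms (3/2)
13. 5277.778ms @ 19/2 + 833.333ms (3/2)
14. 6111.111ms @ 11 + 111.111ms (1/5)
15. 6222.222ms @ 56/5 + 111.111ms (1/5)
16. 6333.333ms @ 57/5 + 111.111ms (1/5)
17. 6444.444ms @ 58/5 + 111.111ms (1/5)
18. 6555.556ms @ 59/5 + 111.111ms (1/5)
19. 6666.667ms @ 12 + 158.73ms (2/7)
20. 6825.397ms @ 86/7 + 158.73ms (2/7)
21. 6984.127ms @ 88/7 + 158.73ms (2/7)
22. 7142.857ms @ 90/7 + 158.73ms (2/7)
23. 7301.587ms @ 92/7 + 158.73ms (2/7)
24. 7460.317ms @ 94/7 + 158.73ms (2/7)
25. 7619.048ms @ 96/7 + 158.73ms (2/7)
26. 7777.778ms @ 14 + 555.556ms (1)
27. 8333.333ms @ 15 + 555.556ms (1)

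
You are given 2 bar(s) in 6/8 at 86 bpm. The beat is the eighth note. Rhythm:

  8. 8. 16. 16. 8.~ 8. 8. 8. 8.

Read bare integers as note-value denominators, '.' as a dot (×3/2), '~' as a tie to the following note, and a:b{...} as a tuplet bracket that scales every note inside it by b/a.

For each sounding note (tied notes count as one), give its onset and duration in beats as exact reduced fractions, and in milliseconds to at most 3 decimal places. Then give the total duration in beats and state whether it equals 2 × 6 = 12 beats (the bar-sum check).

1) 0.0ms=0b +1046.512ms=3/2b
2) 1046.512ms=3/2b +1046.512ms=3/2b
3) 2093.023ms=3b +523.256ms=3/4b
4) 2616.279ms=15/4b +523.256ms=3/4b
5) 3139.535ms=9/2b +2093.023ms=3b
6) 5232.558ms=15/2b +1046.512ms=3/2b
7) 6279.07ms=9b +1046.512ms=3/2b
8) 7325.581ms=21/2b +1046.512ms=3/2b
Σ=12b of 12 (86bpm 6/8) — PASS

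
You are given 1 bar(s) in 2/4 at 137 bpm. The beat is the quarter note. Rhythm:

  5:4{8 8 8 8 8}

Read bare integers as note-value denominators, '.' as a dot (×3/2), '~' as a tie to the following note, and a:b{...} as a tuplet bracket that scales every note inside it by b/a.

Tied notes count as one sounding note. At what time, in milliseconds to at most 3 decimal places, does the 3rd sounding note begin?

1. 0.0ms @ 0 + 175.182ms (2/5)
2. 175.182ms @ 2/5 + 175.182ms (2/5)
3. 350.365ms @ 4/5 + 175.182ms (2/5)
4. 525.547ms @ 6/5 + 175.182ms (2/5)
5. 700.73ms @ 8/5 + 175.182ms (2/5)

note 3 onset = 4/5b = 350.365ms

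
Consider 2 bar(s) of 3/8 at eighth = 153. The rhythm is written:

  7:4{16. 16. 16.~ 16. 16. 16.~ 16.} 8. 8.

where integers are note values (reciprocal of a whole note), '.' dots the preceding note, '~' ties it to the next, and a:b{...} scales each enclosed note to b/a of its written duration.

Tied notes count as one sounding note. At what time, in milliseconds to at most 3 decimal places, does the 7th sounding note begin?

note 7 onset = 9/2b = 1764.706ms

1. 0.0ms @ 0 + 168.067ms (3/7)
2. 168.067ms @ 3/7 + 168.067ms (3/7)
3. 336.134ms @ 6/7 + 336.134ms (6/7)
4. 672.269ms @ 12/7 + 168.067ms (3/7)
5. 840.336ms @ 15/7 + 336.134ms (6/7)
6. 1176.471ms @ 3 + 588.235ms (3/2)
7. 1764.706ms @ 9/2 + 588.235ms (3/2)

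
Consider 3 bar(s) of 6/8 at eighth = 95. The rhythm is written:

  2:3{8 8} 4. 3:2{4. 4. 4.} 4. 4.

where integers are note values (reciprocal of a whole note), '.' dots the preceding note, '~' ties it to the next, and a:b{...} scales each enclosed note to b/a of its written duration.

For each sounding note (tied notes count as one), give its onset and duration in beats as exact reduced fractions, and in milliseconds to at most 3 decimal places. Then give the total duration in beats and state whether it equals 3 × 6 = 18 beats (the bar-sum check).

1) 0.0ms=0b +947.368ms=3/2b
2) 947.368ms=3/2b +947.368ms=3/2b
3) 1894.737ms=3b +1894.737ms=3b
4) 3789.474ms=6b +1263.158ms=2b
5) 5052.632ms=8b +1263.158ms=2b
6) 6315.789ms=10b +1263.158ms=2b
7) 7578.947ms=12b +1894.737ms=3b
8) 9473.684ms=15b +1894.737ms=3b
Σ=18b of 18 (95bpm 6/8) — PASS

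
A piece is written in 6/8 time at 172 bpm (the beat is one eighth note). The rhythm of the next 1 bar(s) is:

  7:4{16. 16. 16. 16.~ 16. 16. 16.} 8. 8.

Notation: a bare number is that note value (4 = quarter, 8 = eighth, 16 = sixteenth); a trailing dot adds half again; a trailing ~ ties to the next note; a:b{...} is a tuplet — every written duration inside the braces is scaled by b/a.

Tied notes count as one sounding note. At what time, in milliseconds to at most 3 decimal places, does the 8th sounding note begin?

note 8 onset = 9/2b = 1569.767ms

1. 0.0ms @ 0 + 149.502ms (3/7)
2. 149.502ms @ 3/7 + 149.502ms (3/7)
3. 299.003ms @ 6/7 + 149.502ms (3/7)
4. 448.505ms @ 9/7 + 299.003ms (6/7)
5. 747.508ms @ 15/7 + 149.502ms (3/7)
6. 897.01ms @ 18/7 + 149.502ms (3/7)
7. 1046.512ms @ 3 + 523.256ms (3/2)
8. 1569.767ms @ 9/2 + 523.256ms (3/2)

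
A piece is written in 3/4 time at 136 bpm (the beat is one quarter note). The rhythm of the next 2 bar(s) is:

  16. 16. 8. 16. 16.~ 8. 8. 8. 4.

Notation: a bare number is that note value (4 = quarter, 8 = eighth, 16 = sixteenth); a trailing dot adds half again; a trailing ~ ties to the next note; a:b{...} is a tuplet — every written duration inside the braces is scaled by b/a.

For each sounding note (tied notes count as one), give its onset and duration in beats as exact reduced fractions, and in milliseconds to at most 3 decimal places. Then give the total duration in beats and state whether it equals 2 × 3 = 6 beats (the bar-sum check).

1) 0.0ms=0b +165.441ms=3/8b
2) 165.441ms=3/8b +165.441ms=3/8b
3) 330.882ms=3/4b +330.882ms=3/4b
4) 661.765ms=3/2b +165.441ms=3/8b
5) 827.206ms=15/8b +496.324ms=9/8b
6) 1323.529ms=3b +330.882ms=3/4b
7) 1654.412ms=15/4b +330.882ms=3/4b
8) 1985.294ms=9/2b +661.765ms=3/2b
Σ=6b of 6 (136bpm 3/4) — PASS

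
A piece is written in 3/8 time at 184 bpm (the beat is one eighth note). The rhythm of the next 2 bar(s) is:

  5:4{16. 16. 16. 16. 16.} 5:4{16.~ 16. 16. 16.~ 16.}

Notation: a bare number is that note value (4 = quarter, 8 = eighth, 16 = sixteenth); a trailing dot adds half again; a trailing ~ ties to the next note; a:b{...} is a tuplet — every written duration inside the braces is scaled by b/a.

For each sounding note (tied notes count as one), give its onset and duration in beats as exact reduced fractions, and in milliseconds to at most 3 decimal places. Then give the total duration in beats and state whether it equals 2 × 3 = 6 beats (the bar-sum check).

1) 0.0ms=0b +195.652ms=3/5b
2) 195.652ms=3/5b +195.652ms=3/5b
3) 391.304ms=6/5b +195.652ms=3/5b
4) 586.957ms=9/5b +195.652ms=3/5b
5) 782.609ms=12/5b +195.652ms=3/5b
6) 978.261ms=3b +391.304ms=6/5b
7) 1369.565ms=21/5b +195.652ms=3/5b
8) 1565.217ms=24/5b +391.304ms=6/5b
Σ=6b of 6 (184bpm 3/8) — PASS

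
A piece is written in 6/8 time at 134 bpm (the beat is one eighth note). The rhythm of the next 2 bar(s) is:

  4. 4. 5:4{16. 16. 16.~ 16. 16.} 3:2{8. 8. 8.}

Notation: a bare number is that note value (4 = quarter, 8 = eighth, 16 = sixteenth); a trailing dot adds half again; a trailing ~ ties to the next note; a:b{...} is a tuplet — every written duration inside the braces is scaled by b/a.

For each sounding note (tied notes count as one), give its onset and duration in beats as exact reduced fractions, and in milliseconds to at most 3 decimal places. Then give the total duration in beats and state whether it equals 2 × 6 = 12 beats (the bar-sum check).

1) 0.0ms=0b +1343.284ms=3b
2) 1343.284ms=3b +1343.284ms=3b
3) 2686.567ms=6b +268.657ms=3/5b
4) 2955.224ms=33/5b +268.657ms=3/5b
5) 3223.881ms=36/5b +537.313ms=6/5b
6) 3761.194ms=42/5b +268.657ms=3/5b
7) 4029.851ms=9b +447.761ms=1b
8) 4477.612ms=10b +447.761ms=1b
9) 4925.373ms=11b +447.761ms=1b
Σ=12b of 12 (134bpm 6/8) — PASS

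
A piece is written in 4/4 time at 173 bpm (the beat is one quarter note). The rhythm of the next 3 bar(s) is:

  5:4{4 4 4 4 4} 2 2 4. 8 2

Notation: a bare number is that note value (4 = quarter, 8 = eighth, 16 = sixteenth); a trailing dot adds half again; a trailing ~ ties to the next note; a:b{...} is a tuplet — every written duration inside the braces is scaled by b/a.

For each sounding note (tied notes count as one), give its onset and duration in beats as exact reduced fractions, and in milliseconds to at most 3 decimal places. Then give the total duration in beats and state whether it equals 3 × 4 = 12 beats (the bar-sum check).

1) 0.0ms=0b +277.457ms=4/5b
2) 277.457ms=4/5b +277.457ms=4/5b
3) 554.913ms=8/5b +277.457ms=4/5b
4) 832.37ms=12/5b +277.457ms=4/5b
5) 1109.827ms=16/5b +277.457ms=4/5b
6) 1387.283ms=4b +693.642ms=2b
7) 2080.925ms=6b +693.642ms=2b
8) 2774.566ms=8b +520.231ms=3/2b
9) 3294.798ms=19/2b +173.41ms=1/2b
10) 3468.208ms=10b +693.642ms=2b
Σ=12b of 12 (173bpm 4/4) — PASS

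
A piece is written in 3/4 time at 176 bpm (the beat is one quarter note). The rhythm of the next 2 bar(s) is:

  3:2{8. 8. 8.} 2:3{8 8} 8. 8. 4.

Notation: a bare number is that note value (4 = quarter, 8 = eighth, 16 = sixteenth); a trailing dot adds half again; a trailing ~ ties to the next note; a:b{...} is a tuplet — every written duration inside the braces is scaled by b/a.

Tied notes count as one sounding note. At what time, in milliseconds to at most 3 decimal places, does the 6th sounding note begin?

1. 0.0ms @ 0 + 170.455ms (1/2)
2. 170.455ms @ 1/2 + 170.455ms (1/2)
3. 340.909ms @ 1 + 170.455ms (1/2)
4. 511.364ms @ 3/2 + 255.682ms (3/4)
5. 767.045ms @ 9/4 + 255.682ms (3/4)
6. 1022.727ms @ 3 + 255.682ms (3/4)
7. 1278.409ms @ 15/4 + 255.682ms (3/4)
8. 1534.091ms @ 9/2 + 511.364ms (3/2)

note 6 onset = 3b = 1022.727ms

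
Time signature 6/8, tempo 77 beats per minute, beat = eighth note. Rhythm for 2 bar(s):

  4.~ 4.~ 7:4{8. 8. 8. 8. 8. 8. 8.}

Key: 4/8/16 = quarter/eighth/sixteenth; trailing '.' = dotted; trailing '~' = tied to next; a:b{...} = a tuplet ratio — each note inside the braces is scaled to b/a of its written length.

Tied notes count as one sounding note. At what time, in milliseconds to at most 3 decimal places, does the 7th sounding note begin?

note 7 onset = 78/7b = 8682.746ms

1. 0.0ms @ 0 + 5343.228ms (48/7)
2. 5343.228ms @ 48/7 + 667.904ms (6/7)
3. 6011.132ms @ 54/7 + 667.904ms (6/7)
4. 6679.035ms @ 60/7 + 667.904ms (6/7)
5. 7346.939ms @ 66/7 + 667.904ms (6/7)
6. 8014.842ms @ 72/7 + 667.904ms (6/7)
7. 8682.746ms @ 78/7 + 667.904ms (6/7)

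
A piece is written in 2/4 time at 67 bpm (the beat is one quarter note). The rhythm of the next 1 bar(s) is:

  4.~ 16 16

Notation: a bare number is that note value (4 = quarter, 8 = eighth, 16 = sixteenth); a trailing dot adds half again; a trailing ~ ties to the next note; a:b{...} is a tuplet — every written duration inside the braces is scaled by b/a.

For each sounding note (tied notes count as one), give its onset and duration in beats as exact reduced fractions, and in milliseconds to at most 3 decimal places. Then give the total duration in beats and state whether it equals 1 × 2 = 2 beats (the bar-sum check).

1) 0.0ms=0b +1567.164ms=7/4b
2) 1567.164ms=7/4b +223.881ms=1/4b
Σ=2b of 2 (67bpm 2/4) — PASS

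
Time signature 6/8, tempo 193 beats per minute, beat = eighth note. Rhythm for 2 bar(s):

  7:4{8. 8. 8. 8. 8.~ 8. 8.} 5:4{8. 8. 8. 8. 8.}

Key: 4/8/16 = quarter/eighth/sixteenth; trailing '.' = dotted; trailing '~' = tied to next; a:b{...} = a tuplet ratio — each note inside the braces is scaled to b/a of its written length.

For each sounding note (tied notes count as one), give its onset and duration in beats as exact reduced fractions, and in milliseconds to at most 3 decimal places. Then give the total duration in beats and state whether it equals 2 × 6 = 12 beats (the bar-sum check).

1) 0.0ms=0b +266.469ms=6/7b
2) 266.469ms=6/7b +266.469ms=6/7b
3) 532.939ms=12/7b +266.469ms=6/7b
4) 799.408ms=18/7b +266.469ms=6/7b
5) 1065.877ms=24/7b +532.939ms=12/7b
6) 1598.816ms=36/7b +266.469ms=6/7b
7) 1865.285ms=6b +373.057ms=6/5b
8) 2238.342ms=36/5b +373.057ms=6/5b
9) 2611.399ms=42/5b +373.057ms=6/5b
10) 2984.456ms=48/5b +373.057ms=6/5b
11) 3357.513ms=54/5b +373.057ms=6/5b
Σ=12b of 12 (193bpm 6/8) — PASS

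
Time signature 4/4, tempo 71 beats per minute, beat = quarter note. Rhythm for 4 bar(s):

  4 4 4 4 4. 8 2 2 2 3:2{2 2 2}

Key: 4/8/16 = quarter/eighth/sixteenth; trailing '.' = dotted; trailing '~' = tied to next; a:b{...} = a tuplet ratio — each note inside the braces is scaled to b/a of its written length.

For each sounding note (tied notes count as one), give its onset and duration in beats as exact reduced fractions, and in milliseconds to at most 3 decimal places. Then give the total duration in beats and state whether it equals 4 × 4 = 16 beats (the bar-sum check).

1) 0.0ms=0b +845.07ms=1b
2) 845.07ms=1b +845.07ms=1b
3) 1690.141ms=2b +845.07ms=1b
4) 2535.211ms=3b +845.07ms=1b
5) 3380.282ms=4b +1267.606ms=3/2b
6) 4647.887ms=11/2b +422.535ms=1/2b
7) 5070.423ms=6b +1690.141ms=2b
8) 6760.563ms=8b +1690.141ms=2b
9) 8450.704ms=10b +1690.141ms=2b
10) 10140.845ms=12b +1126.761ms=4/3b
11) 11267.606ms=40/3b +1126.761ms=4/3b
12) 12394.366ms=44/3b +1126.761ms=4/3b
Σ=16b of 16 (71bpm 4/4) — PASS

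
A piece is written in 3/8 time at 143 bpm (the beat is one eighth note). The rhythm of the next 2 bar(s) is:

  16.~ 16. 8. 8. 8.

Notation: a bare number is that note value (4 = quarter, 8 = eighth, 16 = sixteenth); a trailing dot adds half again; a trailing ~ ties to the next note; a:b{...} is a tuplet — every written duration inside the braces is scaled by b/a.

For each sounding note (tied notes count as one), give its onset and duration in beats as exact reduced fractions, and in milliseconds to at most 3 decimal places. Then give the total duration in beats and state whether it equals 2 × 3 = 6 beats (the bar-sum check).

1) 0.0ms=0b +629.371ms=3/2b
2) 629.371ms=3/2b +629.371ms=3/2b
3) 1258.741ms=3b +629.371ms=3/2b
4) 1888.112ms=9/2b +629.371ms=3/2b
Σ=6b of 6 (143bpm 3/8) — PASS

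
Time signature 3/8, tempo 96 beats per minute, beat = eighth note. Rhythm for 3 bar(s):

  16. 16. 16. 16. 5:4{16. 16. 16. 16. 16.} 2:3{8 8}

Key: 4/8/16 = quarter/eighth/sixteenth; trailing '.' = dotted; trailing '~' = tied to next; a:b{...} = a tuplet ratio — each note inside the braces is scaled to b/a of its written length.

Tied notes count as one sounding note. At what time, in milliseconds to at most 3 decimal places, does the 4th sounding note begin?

note 4 onset = 9/4b = 1406.25ms

1. 0.0ms @ 0 + 468.75ms (3/4)
2. 468.75ms @ 3/4 + 468.75ms (3/4)
3. 937.5ms @ 3/2 + 468.75ms (3/4)
4. 1406.25ms @ 9/4 + 468.75ms (3/4)
5. 1875.0ms @ 3 + 375.0ms (3/5)
6. 2250.0ms @ 18/5 + 375.0ms (3/5)
7. 2625.0ms @ 21/5 + 375.0ms (3/5)
8. 3000.0ms @ 24/5 + 375.0ms (3/5)
9. 3375.0ms @ 27/5 + 375.0ms (3/5)
10. 3750.0ms @ 6 + 937.5ms (3/2)
11. 4687.5ms @ 15/2 + 937.5ms (3/2)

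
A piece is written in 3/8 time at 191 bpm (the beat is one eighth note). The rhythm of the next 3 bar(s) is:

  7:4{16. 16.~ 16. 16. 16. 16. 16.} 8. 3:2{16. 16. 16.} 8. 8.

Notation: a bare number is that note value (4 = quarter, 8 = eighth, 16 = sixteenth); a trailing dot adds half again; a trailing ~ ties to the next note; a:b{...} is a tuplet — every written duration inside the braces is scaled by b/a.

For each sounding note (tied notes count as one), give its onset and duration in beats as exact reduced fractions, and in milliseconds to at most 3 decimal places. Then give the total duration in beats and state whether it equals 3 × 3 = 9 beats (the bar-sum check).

1) 0.0ms=0b +134.63ms=3/7b
2) 134.63ms=3/7b +269.26ms=6/7b
3) 403.889ms=9/7b +134.63ms=3/7b
4) 538.519ms=12/7b +134.63ms=3/7b
5) 673.149ms=15/7b +134.63ms=3/7b
6) 807.779ms=18/7b +134.63ms=3/7b
7) 942.408ms=3b +471.204ms=3/2b
8) 1413.613ms=9/2b +157.068ms=1/2b
9) 1570.681ms=5b +157.068ms=1/2b
10) 1727.749ms=11/2b +157.068ms=1/2b
11) 1884.817ms=6b +471.204ms=3/2b
12) 2356.021ms=15/2b +471.204ms=3/2b
Σ=9b of 9 (191bpm 3/8) — PASS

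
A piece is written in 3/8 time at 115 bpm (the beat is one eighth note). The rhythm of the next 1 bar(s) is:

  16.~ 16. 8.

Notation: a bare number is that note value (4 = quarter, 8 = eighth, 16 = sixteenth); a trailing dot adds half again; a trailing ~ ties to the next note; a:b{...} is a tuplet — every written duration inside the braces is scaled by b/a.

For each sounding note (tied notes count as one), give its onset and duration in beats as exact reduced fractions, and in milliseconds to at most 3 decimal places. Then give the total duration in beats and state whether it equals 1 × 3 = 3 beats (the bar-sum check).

1) 0.0ms=0b +782.609ms=3/2b
2) 782.609ms=3/2b +782.609ms=3/2b
Σ=3b of 3 (115bpm 3/8) — PASS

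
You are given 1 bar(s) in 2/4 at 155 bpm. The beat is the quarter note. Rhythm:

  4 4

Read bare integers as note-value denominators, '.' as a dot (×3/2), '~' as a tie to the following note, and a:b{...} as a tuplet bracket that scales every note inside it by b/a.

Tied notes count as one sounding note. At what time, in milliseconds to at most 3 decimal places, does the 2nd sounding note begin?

1. 0.0ms @ 0 + 387.097ms (1)
2. 387.097ms @ 1 + 387.097ms (1)

note 2 onset = 1b = 387.097ms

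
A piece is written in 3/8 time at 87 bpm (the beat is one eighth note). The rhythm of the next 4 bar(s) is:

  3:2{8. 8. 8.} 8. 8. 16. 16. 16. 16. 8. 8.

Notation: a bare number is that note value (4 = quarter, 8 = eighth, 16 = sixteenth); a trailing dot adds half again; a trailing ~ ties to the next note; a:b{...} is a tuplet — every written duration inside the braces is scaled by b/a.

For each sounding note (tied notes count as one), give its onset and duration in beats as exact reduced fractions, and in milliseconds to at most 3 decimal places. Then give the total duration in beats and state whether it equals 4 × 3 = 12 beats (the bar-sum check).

1) 0.0ms=0b +689.655ms=1b
2) 689.655ms=1b +689.655ms=1b
3) 1379.31ms=2b +689.655ms=1b
4) 2068.966ms=3b +1034.483ms=3/2b
5) 3103.448ms=9/2b +1034.483ms=3/2b
6) 4137.931ms=6b +517.241ms=3/4b
7) 4655.172ms=27/4b +517.241ms=3/4b
8) 5172.414ms=15/2b +517.241ms=3/4b
9) 5689.655ms=33/4b +517.241ms=3/4b
10) 6206.897ms=9b +1034.483ms=3/2b
11) 7241.379ms=21/2b +1034.483ms=3/2b
Σ=12b of 12 (87bpm 3/8) — PASS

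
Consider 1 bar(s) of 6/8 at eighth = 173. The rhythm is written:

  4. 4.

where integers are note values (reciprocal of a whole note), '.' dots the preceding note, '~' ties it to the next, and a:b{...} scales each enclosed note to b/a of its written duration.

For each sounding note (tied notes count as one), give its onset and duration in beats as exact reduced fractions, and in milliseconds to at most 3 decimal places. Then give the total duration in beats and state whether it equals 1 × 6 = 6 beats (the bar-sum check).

1) 0.0ms=0b +1040.462ms=3b
2) 1040.462ms=3b +1040.462ms=3b
Σ=6b of 6 (173bpm 6/8) — PASS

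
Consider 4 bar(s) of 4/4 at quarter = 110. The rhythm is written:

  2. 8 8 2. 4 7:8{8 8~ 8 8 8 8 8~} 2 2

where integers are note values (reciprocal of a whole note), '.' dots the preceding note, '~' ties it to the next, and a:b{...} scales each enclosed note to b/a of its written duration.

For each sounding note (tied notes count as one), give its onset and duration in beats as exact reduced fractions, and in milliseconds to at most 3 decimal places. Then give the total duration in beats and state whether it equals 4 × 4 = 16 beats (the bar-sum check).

1) 0.0ms=0b +1636.364ms=3b
2) 1636.364ms=3b +272.727ms=1/2b
3) 1909.091ms=7/2b +272.727ms=1/2b
4) 2181.818ms=4b +1636.364ms=3b
5) 3818.182ms=7b +545.455ms=1b
6) 4363.636ms=8b +311.688ms=4/7b
7) 4675.325ms=60/7b +623.377ms=8/7b
8) 5298.701ms=68/7b +311.688ms=4/7b
9) 5610.39ms=72/7b +311.688ms=4/7b
10) 5922.078ms=76/7b +311.688ms=4/7b
11) 6233.766ms=80/7b +1402.597ms=18/7b
12) 7636.364ms=14b +1090.909ms=2b
Σ=16b of 16 (110bpm 4/4) — PASS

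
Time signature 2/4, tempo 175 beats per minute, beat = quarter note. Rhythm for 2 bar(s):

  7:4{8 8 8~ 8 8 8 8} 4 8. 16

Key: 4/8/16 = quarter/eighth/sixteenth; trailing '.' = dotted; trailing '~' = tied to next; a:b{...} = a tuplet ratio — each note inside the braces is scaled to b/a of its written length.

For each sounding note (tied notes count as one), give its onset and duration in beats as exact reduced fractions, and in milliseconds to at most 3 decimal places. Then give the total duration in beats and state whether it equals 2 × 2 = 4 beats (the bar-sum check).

1) 0.0ms=0b +97.959ms=2/7b
2) 97.959ms=2/7b +97.959ms=2/7b
3) 195.918ms=4/7b +195.918ms=4/7b
4) 391.837ms=8/7b +97.959ms=2/7b
5) 489.796ms=10/7b +97.959ms=2/7b
6) 587.755ms=12/7b +97.959ms=2/7b
7) 685.714ms=2b +342.857ms=1b
8) 1028.571ms=3b +257.143ms=3/4b
9) 1285.714ms=15/4b +85.714ms=1/4b
Σ=4b of 4 (175bpm 2/4) — PASS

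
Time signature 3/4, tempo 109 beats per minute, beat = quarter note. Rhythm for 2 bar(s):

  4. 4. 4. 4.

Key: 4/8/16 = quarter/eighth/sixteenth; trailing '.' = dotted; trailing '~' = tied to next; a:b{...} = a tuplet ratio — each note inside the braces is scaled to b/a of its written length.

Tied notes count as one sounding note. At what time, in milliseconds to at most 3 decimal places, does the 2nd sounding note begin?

1. 0.0ms @ 0 + 825.688ms (3/2)
2. 825.688ms @ 3/2 + 825.688ms (3/2)
3. 1651.376ms @ 3 + 825.688ms (3/2)
4. 2477.064ms @ 9/2 + 825.688ms (3/2)

note 2 onset = 3/2b = 825.688ms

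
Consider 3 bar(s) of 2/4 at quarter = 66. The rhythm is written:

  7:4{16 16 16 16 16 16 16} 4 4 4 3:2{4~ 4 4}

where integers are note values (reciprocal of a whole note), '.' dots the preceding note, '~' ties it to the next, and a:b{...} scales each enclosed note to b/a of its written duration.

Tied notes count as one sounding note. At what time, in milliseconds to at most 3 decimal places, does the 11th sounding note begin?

1. 0.0ms @ 0 + 129.87ms (1/7)
2. 129.87ms @ 1/7 + 129.87ms (1/7)
3. 259.74ms @ 2/7 + 129.87ms (1/7)
4. 389.61ms @ 3/7 + 129.87ms (1/7)
5. 519.481ms @ 4/7 + 129.87ms (1/7)
6. 649.351ms @ 5/7 + 129.87ms (1/7)
7. 779.221ms @ 6/7 + 129.87ms (1/7)
8. 909.091ms @ 1 + 909.091ms (1)
9. 1818.182ms @ 2 + 909.091ms (1)
10. 2727.273ms @ 3 + 909.091ms (1)
11. 3636.364ms @ 4 + 1212.121ms (4/3)
12. 4848.485ms @ 16/3 + 606.061ms (2/3)

note 11 onset = 4b = 3636.364ms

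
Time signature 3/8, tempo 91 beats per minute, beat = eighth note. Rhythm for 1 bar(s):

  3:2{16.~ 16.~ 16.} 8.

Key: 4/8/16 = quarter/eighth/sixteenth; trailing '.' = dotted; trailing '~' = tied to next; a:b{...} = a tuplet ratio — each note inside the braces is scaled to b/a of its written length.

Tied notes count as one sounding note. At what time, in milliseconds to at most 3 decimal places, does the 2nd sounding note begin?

note 2 onset = 3/2b = 989.011ms

1. 0.0ms @ 0 + 989.011ms (3/2)
2. 989.011ms @ 3/2 + 989.011ms (3/2)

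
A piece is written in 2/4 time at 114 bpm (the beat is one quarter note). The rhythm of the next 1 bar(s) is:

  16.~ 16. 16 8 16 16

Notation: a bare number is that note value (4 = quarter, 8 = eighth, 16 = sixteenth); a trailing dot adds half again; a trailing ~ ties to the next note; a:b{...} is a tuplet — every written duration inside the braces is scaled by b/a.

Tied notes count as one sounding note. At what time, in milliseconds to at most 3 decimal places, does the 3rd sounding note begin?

note 3 onset = 1b = 526.316ms

1. 0.0ms @ 0 + 394.737ms (3/4)
2. 394.737ms @ 3/4 + 131.579ms (1/4)
3. 526.316ms @ 1 + 263.158ms (1/2)
4. 789.474ms @ 3/2 + 131.579ms (1/4)
5. 921.053ms @ 7/4 + 131.579ms (1/4)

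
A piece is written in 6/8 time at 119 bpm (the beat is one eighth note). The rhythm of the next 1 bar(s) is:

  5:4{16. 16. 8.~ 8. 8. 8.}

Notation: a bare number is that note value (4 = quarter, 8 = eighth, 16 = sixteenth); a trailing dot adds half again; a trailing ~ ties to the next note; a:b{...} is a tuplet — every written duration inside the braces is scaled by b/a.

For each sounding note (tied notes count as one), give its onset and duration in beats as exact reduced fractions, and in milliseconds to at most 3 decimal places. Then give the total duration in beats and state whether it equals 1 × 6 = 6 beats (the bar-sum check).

1) 0.0ms=0b +302.521ms=3/5b
2) 302.521ms=3/5b +302.521ms=3/5b
3) 605.042ms=6/5b +1210.084ms=12/5b
4) 1815.126ms=18/5b +605.042ms=6/5b
5) 2420.168ms=24/5b +605.042ms=6/5b
Σ=6b of 6 (119bpm 6/8) — PASS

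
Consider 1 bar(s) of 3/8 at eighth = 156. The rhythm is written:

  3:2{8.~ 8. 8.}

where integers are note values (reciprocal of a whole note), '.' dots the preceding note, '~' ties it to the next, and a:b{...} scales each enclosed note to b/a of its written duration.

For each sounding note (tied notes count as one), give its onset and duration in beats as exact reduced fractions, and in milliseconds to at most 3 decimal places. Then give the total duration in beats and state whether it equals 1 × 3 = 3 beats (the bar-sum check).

1) 0.0ms=0b +769.231ms=2b
2) 769.231ms=2b +384.615ms=1b
Σ=3b of 3 (156bpm 3/8) — PASS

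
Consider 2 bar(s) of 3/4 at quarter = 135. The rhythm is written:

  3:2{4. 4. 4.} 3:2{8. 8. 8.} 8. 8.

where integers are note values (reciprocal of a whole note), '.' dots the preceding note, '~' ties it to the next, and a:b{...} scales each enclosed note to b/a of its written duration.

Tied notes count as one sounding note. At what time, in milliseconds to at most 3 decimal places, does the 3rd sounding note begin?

note 3 onset = 2b = 888.889ms

1. 0.0ms @ 0 + 444.444ms (1)
2. 444.444ms @ 1 + 444.444ms (1)
3. 888.889ms @ 2 + 444.444ms (1)
4. 1333.333ms @ 3 + 222.222ms (1/2)
5. 1555.556ms @ 7/2 + 222.222ms (1/2)
6. 1777.778ms @ 4 + 222.222ms (1/2)
7. 2000.0ms @ 9/2 + 333.333ms (3/4)
8. 2333.333ms @ 21/4 + 333.333ms (3/4)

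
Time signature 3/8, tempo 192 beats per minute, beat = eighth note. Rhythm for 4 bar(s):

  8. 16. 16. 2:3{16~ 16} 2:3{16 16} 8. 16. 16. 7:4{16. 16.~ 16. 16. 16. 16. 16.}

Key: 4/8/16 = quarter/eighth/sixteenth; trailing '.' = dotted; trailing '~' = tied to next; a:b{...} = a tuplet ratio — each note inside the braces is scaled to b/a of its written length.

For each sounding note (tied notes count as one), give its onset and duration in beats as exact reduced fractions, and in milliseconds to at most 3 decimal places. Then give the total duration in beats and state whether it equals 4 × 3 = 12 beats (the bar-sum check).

1) 0.0ms=0b +468.75ms=3/2b
2) 468.75ms=3/2b +234.375ms=3/4b
3) 703.125ms=9/4b +234.375ms=3/4b
4) 937.5ms=3b +468.75ms=3/2b
5) 1406.25ms=9/2b +234.375ms=3/4b
6) 1640.625ms=21/4b +234.375ms=3/4b
7) 1875.0ms=6b +468.75ms=3/2b
8) 2343.75ms=15/2b +234.375ms=3/4b
9) 2578.125ms=33/4b +234.375ms=3/4b
10) 2812.5ms=9b +133.929ms=3/7b
11) 2946.429ms=66/7b +267.857ms=6/7b
12) 3214.286ms=72/7b +133.929ms=3/7b
13) 3348.214ms=75/7b +133.929ms=3/7b
14) 3482.143ms=78/7b +133.929ms=3/7b
15) 3616.071ms=81/7b +133.929ms=3/7b
Σ=12b of 12 (192bpm 3/8) — PASS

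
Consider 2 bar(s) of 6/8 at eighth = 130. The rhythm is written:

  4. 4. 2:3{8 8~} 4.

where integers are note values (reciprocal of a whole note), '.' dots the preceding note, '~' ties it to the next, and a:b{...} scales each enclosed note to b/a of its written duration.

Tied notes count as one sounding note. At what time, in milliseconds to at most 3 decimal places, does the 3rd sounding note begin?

1. 0.0ms @ 0 + 1384.615ms (3)
2. 1384.615ms @ 3 + 1384.615ms (3)
3. 2769.231ms @ 6 + 692.308ms (3/2)
4. 3461.538ms @ 15/2 + 2076.923ms (9/2)

note 3 onset = 6b = 2769.231ms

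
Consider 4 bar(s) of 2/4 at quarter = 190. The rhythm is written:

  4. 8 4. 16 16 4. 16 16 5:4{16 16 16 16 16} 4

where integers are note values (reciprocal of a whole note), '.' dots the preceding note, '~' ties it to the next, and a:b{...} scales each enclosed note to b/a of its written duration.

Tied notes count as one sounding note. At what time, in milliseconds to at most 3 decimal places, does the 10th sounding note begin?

note 10 onset = 31/5b = 1957.895ms

1. 0.0ms @ 0 + 473.684ms (3/2)
2. 473.684ms @ 3/2 + 157.895ms (1/2)
3. 631.579ms @ 2 + 473.684ms (3/2)
4. 1105.263ms @ 7/2 + 78.947ms (1/4)
5. 1184.211ms @ 15/4 + 78.947ms (1/4)
6. 1263.158ms @ 4 + 473.684ms (3/2)
7. 1736.842ms @ 11/2 + 78.947ms (1/4)
8. 1815.789ms @ 23/4 + 78.947ms (1/4)
9. 1894.737ms @ 6 + 63.158ms (1/5)
10. 1957.895ms @ 31/5 + 63.158ms (1/5)
11. 2021.053ms @ 32/5 + 63.158ms (1/5)
12. 2084.211ms @ 33/5 + 63.158ms (1/5)
13. 2147.368ms @ 34/5 + 63.158ms (1/5)
14. 2210.526ms @ 7 + 315.789ms (1)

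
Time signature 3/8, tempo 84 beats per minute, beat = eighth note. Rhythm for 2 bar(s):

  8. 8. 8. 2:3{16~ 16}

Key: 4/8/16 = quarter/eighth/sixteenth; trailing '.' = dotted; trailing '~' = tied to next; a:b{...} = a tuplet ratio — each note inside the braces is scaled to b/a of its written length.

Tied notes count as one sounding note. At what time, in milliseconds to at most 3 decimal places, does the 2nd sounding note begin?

1. 0.0ms @ 0 + 1071.429ms (3/2)
2. 1071.429ms @ 3/2 + 1071.429ms (3/2)
3. 2142.857ms @ 3 + 1071.429ms (3/2)
4. 3214.286ms @ 9/2 + 1071.429ms (3/2)

note 2 onset = 3/2b = 1071.429ms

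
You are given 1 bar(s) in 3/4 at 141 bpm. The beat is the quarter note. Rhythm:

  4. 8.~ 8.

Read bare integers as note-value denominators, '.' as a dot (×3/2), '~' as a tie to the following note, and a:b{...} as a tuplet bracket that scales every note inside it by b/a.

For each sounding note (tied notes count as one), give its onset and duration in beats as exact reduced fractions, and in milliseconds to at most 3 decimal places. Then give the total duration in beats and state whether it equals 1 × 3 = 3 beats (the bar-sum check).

1) 0.0ms=0b +638.298ms=3/2b
2) 638.298ms=3/2b +638.298ms=3/2b
Σ=3b of 3 (141bpm 3/4) — PASS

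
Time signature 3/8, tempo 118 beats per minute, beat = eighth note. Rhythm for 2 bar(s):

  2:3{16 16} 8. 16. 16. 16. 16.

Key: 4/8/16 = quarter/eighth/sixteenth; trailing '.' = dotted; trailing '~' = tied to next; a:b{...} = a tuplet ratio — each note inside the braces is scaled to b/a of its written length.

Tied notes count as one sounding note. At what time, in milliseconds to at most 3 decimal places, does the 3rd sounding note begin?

1. 0.0ms @ 0 + 381.356ms (3/4)
2. 381.356ms @ 3/4 + 381.356ms (3/4)
3. 762.712ms @ 3/2 + 762.712ms (3/2)
4. 1525.424ms @ 3 + 381.356ms (3/4)
5. 1906.78ms @ 15/4 + 381.356ms (3/4)
6. 2288.136ms @ 9/2 + 381.356ms (3/4)
7. 2669.492ms @ 21/4 + 381.356ms (3/4)

note 3 onset = 3/2b = 762.712ms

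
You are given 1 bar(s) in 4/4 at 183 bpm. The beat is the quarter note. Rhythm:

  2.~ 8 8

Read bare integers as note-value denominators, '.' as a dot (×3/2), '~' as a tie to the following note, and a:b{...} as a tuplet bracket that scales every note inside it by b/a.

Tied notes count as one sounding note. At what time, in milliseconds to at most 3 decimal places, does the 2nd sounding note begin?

note 2 onset = 7/2b = 1147.541ms

1. 0.0ms @ 0 + 1147.541ms (7/2)
2. 1147.541ms @ 7/2 + 163.934ms (1/2)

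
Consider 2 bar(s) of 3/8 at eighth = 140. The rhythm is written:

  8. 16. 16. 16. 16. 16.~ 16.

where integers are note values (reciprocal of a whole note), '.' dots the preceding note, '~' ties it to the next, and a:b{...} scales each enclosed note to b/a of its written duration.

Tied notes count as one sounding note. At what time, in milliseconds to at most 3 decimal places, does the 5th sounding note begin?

note 5 onset = 15/4b = 1607.143ms

1. 0.0ms @ 0 + 642.857ms (3/2)
2. 642.857ms @ 3/2 + 321.429ms (3/4)
3. 964.286ms @ 9/4 + 321.429ms (3/4)
4. 1285.714ms @ 3 + 321.429ms (3/4)
5. 1607.143ms @ 15/4 + 321.429ms (3/4)
6. 1928.571ms @ 9/2 + 642.857ms (3/2)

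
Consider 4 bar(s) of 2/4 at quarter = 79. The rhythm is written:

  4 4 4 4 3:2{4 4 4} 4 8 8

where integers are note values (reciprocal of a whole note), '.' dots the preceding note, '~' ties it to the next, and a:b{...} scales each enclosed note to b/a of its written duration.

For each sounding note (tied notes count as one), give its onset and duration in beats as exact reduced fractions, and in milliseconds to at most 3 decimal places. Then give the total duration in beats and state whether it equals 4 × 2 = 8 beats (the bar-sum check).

1) 0.0ms=0b +759.494ms=1b
2) 759.494ms=1b +759.494ms=1b
3) 1518.987ms=2b +759.494ms=1b
4) 2278.481ms=3b +759.494ms=1b
5) 3037.975ms=4b +506.329ms=2/3b
6) 3544.304ms=14/3b +506.329ms=2/3b
7) 4050.633ms=16/3b +506.329ms=2/3b
8) 4556.962ms=6b +759.494ms=1b
9) 5316.456ms=7b +379.747ms=1/2b
10) 5696.203ms=15/2b +379.747ms=1/2b
Σ=8b of 8 (79bpm 2/4) — PASS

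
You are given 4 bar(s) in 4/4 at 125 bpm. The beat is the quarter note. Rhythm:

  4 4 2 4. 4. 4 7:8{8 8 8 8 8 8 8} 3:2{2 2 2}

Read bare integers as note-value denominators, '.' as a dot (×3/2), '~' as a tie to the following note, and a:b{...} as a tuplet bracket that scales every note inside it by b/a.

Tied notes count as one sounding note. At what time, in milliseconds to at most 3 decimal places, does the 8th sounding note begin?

note 8 onset = 60/7b = 4114.286ms

1. 0.0ms @ 0 + 480.0ms (1)
2. 480.0ms @ 1 + 480.0ms (1)
3. 960.0ms @ 2 + 960.0ms (2)
4. 1920.0ms @ 4 + 720.0ms (3/2)
5. 2640.0ms @ 11/2 + 720.0ms (3/2)
6. 3360.0ms @ 7 + 480.0ms (1)
7. 3840.0ms @ 8 + 274.286ms (4/7)
8. 4114.286ms @ 60/7 + 274.286ms (4/7)
9. 4388.571ms @ 64/7 + 274.286ms (4/7)
10. 4662.857ms @ 68/7 + 274.286ms (4/7)
11. 4937.143ms @ 72/7 + 274.286ms (4/7)
12. 5211.429ms @ 76/7 + 274.286ms (4/7)
13. 5485.714ms @ 80/7 + 274.286ms (4/7)
14. 5760.0ms @ 12 + 640.0ms (4/3)
15. 6400.0ms @ 40/3 + 640.0ms (4/3)
16. 7040.0ms @ 44/3 + 640.0ms (4/3)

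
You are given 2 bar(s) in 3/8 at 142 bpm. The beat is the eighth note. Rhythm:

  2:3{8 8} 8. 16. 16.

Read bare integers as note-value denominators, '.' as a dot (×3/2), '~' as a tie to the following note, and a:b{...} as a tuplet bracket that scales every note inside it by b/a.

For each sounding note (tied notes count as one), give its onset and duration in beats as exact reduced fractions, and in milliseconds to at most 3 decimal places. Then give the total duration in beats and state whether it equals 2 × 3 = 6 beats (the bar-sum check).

1) 0.0ms=0b +633.803ms=3/2b
2) 633.803ms=3/2b +633.803ms=3/2b
3) 1267.606ms=3b +633.803ms=3/2b
4) 1901.408ms=9/2b +316.901ms=3/4b
5) 2218.31ms=21/4b +316.901ms=3/4b
Σ=6b of 6 (142bpm 3/8) — PASS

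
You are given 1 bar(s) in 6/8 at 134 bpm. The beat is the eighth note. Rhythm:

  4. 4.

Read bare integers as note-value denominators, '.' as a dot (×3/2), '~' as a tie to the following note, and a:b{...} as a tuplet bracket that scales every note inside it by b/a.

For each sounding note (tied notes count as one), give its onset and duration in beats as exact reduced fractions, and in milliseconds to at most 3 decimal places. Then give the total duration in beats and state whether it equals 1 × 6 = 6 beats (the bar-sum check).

1) 0.0ms=0b +1343.284ms=3b
2) 1343.284ms=3b +1343.284ms=3b
Σ=6b of 6 (134bpm 6/8) — PASS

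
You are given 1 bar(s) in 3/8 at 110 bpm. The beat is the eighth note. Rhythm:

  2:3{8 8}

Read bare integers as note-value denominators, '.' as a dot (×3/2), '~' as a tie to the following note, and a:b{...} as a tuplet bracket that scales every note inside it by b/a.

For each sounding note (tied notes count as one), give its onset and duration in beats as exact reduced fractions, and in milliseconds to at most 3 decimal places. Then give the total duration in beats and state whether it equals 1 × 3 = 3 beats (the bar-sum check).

1) 0.0ms=0b +818.182ms=3/2b
2) 818.182ms=3/2b +818.182ms=3/2b
Σ=3b of 3 (110bpm 3/8) — PASS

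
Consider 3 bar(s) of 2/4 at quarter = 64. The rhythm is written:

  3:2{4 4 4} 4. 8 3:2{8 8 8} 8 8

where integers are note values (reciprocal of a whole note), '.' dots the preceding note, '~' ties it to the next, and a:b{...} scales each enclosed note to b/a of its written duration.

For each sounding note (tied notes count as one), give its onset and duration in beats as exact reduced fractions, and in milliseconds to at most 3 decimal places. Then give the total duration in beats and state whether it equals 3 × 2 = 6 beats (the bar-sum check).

1) 0.0ms=0b +625.0ms=2/3b
2) 625.0ms=2/3b +625.0ms=2/3b
3) 1250.0ms=4/3b +625.0ms=2/3b
4) 1875.0ms=2b +1406.25ms=3/2b
5) 3281.25ms=7/2b +468.75ms=1/2b
6) 3750.0ms=4b +312.5ms=1/3b
7) 4062.5ms=13/3b +312.5ms=1/3b
8) 4375.0ms=14/3b +312.5ms=1/3b
9) 4687.5ms=5b +468.75ms=1/2b
10) 5156.25ms=11/2b +468.75ms=1/2b
Σ=6b of 6 (64bpm 2/4) — PASS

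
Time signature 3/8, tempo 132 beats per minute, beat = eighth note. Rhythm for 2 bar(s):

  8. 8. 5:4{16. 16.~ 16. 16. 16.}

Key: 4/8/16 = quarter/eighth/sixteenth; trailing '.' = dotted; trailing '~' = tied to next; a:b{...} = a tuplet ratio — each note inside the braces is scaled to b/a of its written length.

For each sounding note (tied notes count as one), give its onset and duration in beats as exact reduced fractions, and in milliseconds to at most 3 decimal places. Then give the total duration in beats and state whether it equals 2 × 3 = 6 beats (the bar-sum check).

1) 0.0ms=0b +681.818ms=3/2b
2) 681.818ms=3/2b +681.818ms=3/2b
3) 1363.636ms=3b +272.727ms=3/5b
4) 1636.364ms=18/5b +545.455ms=6/5b
5) 2181.818ms=24/5b +272.727ms=3/5b
6) 2454.545ms=27/5b +272.727ms=3/5b
Σ=6b of 6 (132bpm 3/8) — PASS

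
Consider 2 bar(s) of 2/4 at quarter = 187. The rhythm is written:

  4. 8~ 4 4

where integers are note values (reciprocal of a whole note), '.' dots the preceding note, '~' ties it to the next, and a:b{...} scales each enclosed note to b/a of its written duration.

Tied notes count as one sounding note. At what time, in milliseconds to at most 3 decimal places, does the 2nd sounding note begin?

1. 0.0ms @ 0 + 481.283ms (3/2)
2. 481.283ms @ 3/2 + 481.283ms (3/2)
3. 962.567ms @ 3 + 320.856ms (1)

note 2 onset = 3/2b = 481.283ms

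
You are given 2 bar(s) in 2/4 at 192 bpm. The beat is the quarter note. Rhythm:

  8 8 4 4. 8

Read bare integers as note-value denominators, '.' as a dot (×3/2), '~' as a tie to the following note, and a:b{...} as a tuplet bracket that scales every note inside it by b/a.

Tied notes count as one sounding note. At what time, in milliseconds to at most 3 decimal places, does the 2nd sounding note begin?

1. 0.0ms @ 0 + 156.25ms (1/2)
2. 156.25ms @ 1/2 + 156.25ms (1/2)
3. 312.5ms @ 1 + 312.5ms (1)
4. 625.0ms @ 2 + 468.75ms (3/2)
5. 1093.75ms @ 7/2 + 156.25ms (1/2)

note 2 onset = 1/2b = 156.25ms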